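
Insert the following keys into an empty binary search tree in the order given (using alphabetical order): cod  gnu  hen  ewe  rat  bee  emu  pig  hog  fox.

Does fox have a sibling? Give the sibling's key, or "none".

emu

cod: root
gnu: right child of cod (depth 1)
hen: right child of gnu (depth 2)
ewe: left child of gnu (depth 2)
rat: right child of hen (depth 3)
bee: left child of cod (depth 1)
emu: left child of ewe (depth 3)
pig: left child of rat (depth 4)
hog: left child of pig (depth 5)
fox: right child of ewe (depth 3)

fox's parent is ewe; the other child of ewe is emu.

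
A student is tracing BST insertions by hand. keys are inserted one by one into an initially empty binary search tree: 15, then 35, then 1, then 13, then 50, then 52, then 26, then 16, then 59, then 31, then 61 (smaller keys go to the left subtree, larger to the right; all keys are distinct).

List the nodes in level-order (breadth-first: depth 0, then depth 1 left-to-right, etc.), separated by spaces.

Insert 15: tree is empty, so 15 becomes the root.
Insert 35: 35 > 15 → go right. Place as right child of 15.
Insert 1: 1 < 15 → go left. Place as left child of 15.
Insert 13: 13 < 15 → go left; 13 > 1 → go right. Place as right child of 1.
Insert 50: 50 > 15 → go right; 50 > 35 → go right. Place as right child of 35.
Insert 52: 52 > 15 → go right; 52 > 35 → go right; 52 > 50 → go right. Place as right child of 50.
Insert 26: 26 > 15 → go right; 26 < 35 → go left. Place as left child of 35.
Insert 16: 16 > 15 → go right; 16 < 35 → go left; 16 < 26 → go left. Place as left child of 26.
Insert 59: 59 > 15 → go right; 59 > 35 → go right; 59 > 50 → go right; 59 > 52 → go right. Place as right child of 52.
Insert 31: 31 > 15 → go right; 31 < 35 → go left; 31 > 26 → go right. Place as right child of 26.
Insert 61: 61 > 15 → go right; 61 > 35 → go right; 61 > 50 → go right; 61 > 52 → go right; 61 > 59 → go right. Place as right child of 59.

15 1 35 13 26 50 16 31 52 59 61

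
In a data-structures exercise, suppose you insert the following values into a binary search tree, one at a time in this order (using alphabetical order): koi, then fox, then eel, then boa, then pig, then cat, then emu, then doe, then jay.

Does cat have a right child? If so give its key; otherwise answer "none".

doe

koi: root
fox: left child of koi (depth 1)
eel: left child of fox (depth 2)
boa: left child of eel (depth 3)
pig: right child of koi (depth 1)
cat: right child of boa (depth 4)
emu: right child of eel (depth 3)
doe: right child of cat (depth 5)
jay: right child of fox (depth 2)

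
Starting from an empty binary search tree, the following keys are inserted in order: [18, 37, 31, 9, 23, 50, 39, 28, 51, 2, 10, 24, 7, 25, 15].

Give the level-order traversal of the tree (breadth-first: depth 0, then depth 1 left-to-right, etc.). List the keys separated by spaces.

18 9 37 2 10 31 50 7 15 23 39 51 28 24 25

18: root
37: right child of 18 (depth 1)
31: left child of 37 (depth 2)
9: left child of 18 (depth 1)
23: left child of 31 (depth 3)
50: right child of 37 (depth 2)
39: left child of 50 (depth 3)
28: right child of 23 (depth 4)
51: right child of 50 (depth 3)
2: left child of 9 (depth 2)
10: right child of 9 (depth 2)
24: left child of 28 (depth 5)
7: right child of 2 (depth 3)
25: right child of 24 (depth 6)
15: right child of 10 (depth 3)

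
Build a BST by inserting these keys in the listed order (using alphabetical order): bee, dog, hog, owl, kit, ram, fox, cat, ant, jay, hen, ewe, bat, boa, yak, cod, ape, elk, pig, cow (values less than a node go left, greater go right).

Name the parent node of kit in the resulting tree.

bee: root
dog: right child of bee (depth 1)
hog: right child of dog (depth 2)
owl: right child of hog (depth 3)
kit: left child of owl (depth 4)
ram: right child of owl (depth 4)
fox: left child of hog (depth 3)
cat: left child of dog (depth 2)
ant: left child of bee (depth 1)
jay: left child of kit (depth 5)
hen: right child of fox (depth 4)
ewe: left child of fox (depth 4)
bat: right child of ant (depth 2)
boa: left child of cat (depth 3)
yak: right child of ram (depth 5)
cod: right child of cat (depth 3)
ape: left child of bat (depth 3)
elk: left child of ewe (depth 5)
pig: left child of ram (depth 5)
cow: right child of cod (depth 4)

owl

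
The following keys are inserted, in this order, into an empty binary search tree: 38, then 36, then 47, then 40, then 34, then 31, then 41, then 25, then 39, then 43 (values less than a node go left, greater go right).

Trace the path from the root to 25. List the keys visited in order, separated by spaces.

38 36 34 31 25

Insert 38: tree is empty, so 38 becomes the root.
Insert 36: 36 < 38 → go left. Place as left child of 38.
Insert 47: 47 > 38 → go right. Place as right child of 38.
Insert 40: 40 > 38 → go right; 40 < 47 → go left. Place as left child of 47.
Insert 34: 34 < 38 → go left; 34 < 36 → go left. Place as left child of 36.
Insert 31: 31 < 38 → go left; 31 < 36 → go left; 31 < 34 → go left. Place as left child of 34.
Insert 41: 41 > 38 → go right; 41 < 47 → go left; 41 > 40 → go right. Place as right child of 40.
Insert 25: 25 < 38 → go left; 25 < 36 → go left; 25 < 34 → go left; 25 < 31 → go left. Place as left child of 31.
Insert 39: 39 > 38 → go right; 39 < 47 → go left; 39 < 40 → go left. Place as left child of 40.
Insert 43: 43 > 38 → go right; 43 < 47 → go left; 43 > 40 → go right; 43 > 41 → go right. Place as right child of 41.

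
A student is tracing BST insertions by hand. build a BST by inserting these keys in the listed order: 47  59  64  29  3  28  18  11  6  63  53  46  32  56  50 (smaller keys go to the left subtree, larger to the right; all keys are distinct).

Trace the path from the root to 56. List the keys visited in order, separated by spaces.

Insert 47: tree is empty, so 47 becomes the root.
Insert 59: 59 > 47 → go right. Place as right child of 47.
Insert 64: 64 > 47 → go right; 64 > 59 → go right. Place as right child of 59.
Insert 29: 29 < 47 → go left. Place as left child of 47.
Insert 3: 3 < 47 → go left; 3 < 29 → go left. Place as left child of 29.
Insert 28: 28 < 47 → go left; 28 < 29 → go left; 28 > 3 → go right. Place as right child of 3.
Insert 18: 18 < 47 → go left; 18 < 29 → go left; 18 > 3 → go right; 18 < 28 → go left. Place as left child of 28.
Insert 11: 11 < 47 → go left; 11 < 29 → go left; 11 > 3 → go right; 11 < 28 → go left; 11 < 18 → go left. Place as left child of 18.
Insert 6: 6 < 47 → go left; 6 < 29 → go left; 6 > 3 → go right; 6 < 28 → go left; 6 < 18 → go left; 6 < 11 → go left. Place as left child of 11.
Insert 63: 63 > 47 → go right; 63 > 59 → go right; 63 < 64 → go left. Place as left child of 64.
Insert 53: 53 > 47 → go right; 53 < 59 → go left. Place as left child of 59.
Insert 46: 46 < 47 → go left; 46 > 29 → go right. Place as right child of 29.
Insert 32: 32 < 47 → go left; 32 > 29 → go right; 32 < 46 → go left. Place as left child of 46.
Insert 56: 56 > 47 → go right; 56 < 59 → go left; 56 > 53 → go right. Place as right child of 53.
Insert 50: 50 > 47 → go right; 50 < 59 → go left; 50 < 53 → go left. Place as left child of 53.

47 59 53 56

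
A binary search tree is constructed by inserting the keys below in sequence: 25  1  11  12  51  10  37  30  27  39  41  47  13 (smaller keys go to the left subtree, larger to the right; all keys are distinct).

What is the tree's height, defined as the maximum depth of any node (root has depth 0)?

Insert 25: tree is empty, so 25 becomes the root.
Insert 1: 1 < 25 → go left. Place as left child of 25.
Insert 11: 11 < 25 → go left; 11 > 1 → go right. Place as right child of 1.
Insert 12: 12 < 25 → go left; 12 > 1 → go right; 12 > 11 → go right. Place as right child of 11.
Insert 51: 51 > 25 → go right. Place as right child of 25.
Insert 10: 10 < 25 → go left; 10 > 1 → go right; 10 < 11 → go left. Place as left child of 11.
Insert 37: 37 > 25 → go right; 37 < 51 → go left. Place as left child of 51.
Insert 30: 30 > 25 → go right; 30 < 51 → go left; 30 < 37 → go left. Place as left child of 37.
Insert 27: 27 > 25 → go right; 27 < 51 → go left; 27 < 37 → go left; 27 < 30 → go left. Place as left child of 30.
Insert 39: 39 > 25 → go right; 39 < 51 → go left; 39 > 37 → go right. Place as right child of 37.
Insert 41: 41 > 25 → go right; 41 < 51 → go left; 41 > 37 → go right; 41 > 39 → go right. Place as right child of 39.
Insert 47: 47 > 25 → go right; 47 < 51 → go left; 47 > 37 → go right; 47 > 39 → go right; 47 > 41 → go right. Place as right child of 41.
Insert 13: 13 < 25 → go left; 13 > 1 → go right; 13 > 11 → go right; 13 > 12 → go right. Place as right child of 12.

The deepest node is 47 at depth 5.

5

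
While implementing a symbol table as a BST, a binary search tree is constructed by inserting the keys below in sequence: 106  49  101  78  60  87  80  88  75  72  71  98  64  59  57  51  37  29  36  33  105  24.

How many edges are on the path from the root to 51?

Insert 106: tree is empty, so 106 becomes the root.
Insert 49: 49 < 106 → go left. Place as left child of 106.
Insert 101: 101 < 106 → go left; 101 > 49 → go right. Place as right child of 49.
Insert 78: 78 < 106 → go left; 78 > 49 → go right; 78 < 101 → go left. Place as left child of 101.
Insert 60: 60 < 106 → go left; 60 > 49 → go right; 60 < 101 → go left; 60 < 78 → go left. Place as left child of 78.
Insert 87: 87 < 106 → go left; 87 > 49 → go right; 87 < 101 → go left; 87 > 78 → go right. Place as right child of 78.
Insert 80: 80 < 106 → go left; 80 > 49 → go right; 80 < 101 → go left; 80 > 78 → go right; 80 < 87 → go left. Place as left child of 87.
Insert 88: 88 < 106 → go left; 88 > 49 → go right; 88 < 101 → go left; 88 > 78 → go right; 88 > 87 → go right. Place as right child of 87.
Insert 75: 75 < 106 → go left; 75 > 49 → go right; 75 < 101 → go left; 75 < 78 → go left; 75 > 60 → go right. Place as right child of 60.
Insert 72: 72 < 106 → go left; 72 > 49 → go right; 72 < 101 → go left; 72 < 78 → go left; 72 > 60 → go right; 72 < 75 → go left. Place as left child of 75.
Insert 71: 71 < 106 → go left; 71 > 49 → go right; 71 < 101 → go left; 71 < 78 → go left; 71 > 60 → go right; 71 < 75 → go left; 71 < 72 → go left. Place as left child of 72.
Insert 98: 98 < 106 → go left; 98 > 49 → go right; 98 < 101 → go left; 98 > 78 → go right; 98 > 87 → go right; 98 > 88 → go right. Place as right child of 88.
Insert 64: 64 < 106 → go left; 64 > 49 → go right; 64 < 101 → go left; 64 < 78 → go left; 64 > 60 → go right; 64 < 75 → go left; 64 < 72 → go left; 64 < 71 → go left. Place as left child of 71.
Insert 59: 59 < 106 → go left; 59 > 49 → go right; 59 < 101 → go left; 59 < 78 → go left; 59 < 60 → go left. Place as left child of 60.
Insert 57: 57 < 106 → go left; 57 > 49 → go right; 57 < 101 → go left; 57 < 78 → go left; 57 < 60 → go left; 57 < 59 → go left. Place as left child of 59.
Insert 51: 51 < 106 → go left; 51 > 49 → go right; 51 < 101 → go left; 51 < 78 → go left; 51 < 60 → go left; 51 < 59 → go left; 51 < 57 → go left. Place as left child of 57.
Insert 37: 37 < 106 → go left; 37 < 49 → go left. Place as left child of 49.
Insert 29: 29 < 106 → go left; 29 < 49 → go left; 29 < 37 → go left. Place as left child of 37.
Insert 36: 36 < 106 → go left; 36 < 49 → go left; 36 < 37 → go left; 36 > 29 → go right. Place as right child of 29.
Insert 33: 33 < 106 → go left; 33 < 49 → go left; 33 < 37 → go left; 33 > 29 → go right; 33 < 36 → go left. Place as left child of 36.
Insert 105: 105 < 106 → go left; 105 > 49 → go right; 105 > 101 → go right. Place as right child of 101.
Insert 24: 24 < 106 → go left; 24 < 49 → go left; 24 < 37 → go left; 24 < 29 → go left. Place as left child of 29.

Path to 51: 106 → 49 → 101 → 78 → 60 → 59 → 57 → 51, which is 7 edges.

7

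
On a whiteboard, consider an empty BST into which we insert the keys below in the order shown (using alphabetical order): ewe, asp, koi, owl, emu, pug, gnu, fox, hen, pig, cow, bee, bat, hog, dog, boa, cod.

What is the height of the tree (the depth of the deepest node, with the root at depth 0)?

6

ewe: root
asp: left child of ewe (depth 1)
koi: right child of ewe (depth 1)
owl: right child of koi (depth 2)
emu: right child of asp (depth 2)
pug: right child of owl (depth 3)
gnu: left child of koi (depth 2)
fox: left child of gnu (depth 3)
hen: right child of gnu (depth 3)
pig: left child of pug (depth 4)
cow: left child of emu (depth 3)
bee: left child of cow (depth 4)
bat: left child of bee (depth 5)
hog: right child of hen (depth 4)
dog: right child of cow (depth 4)
boa: right child of bee (depth 5)
cod: right child of boa (depth 6)

The deepest node is cod at depth 6.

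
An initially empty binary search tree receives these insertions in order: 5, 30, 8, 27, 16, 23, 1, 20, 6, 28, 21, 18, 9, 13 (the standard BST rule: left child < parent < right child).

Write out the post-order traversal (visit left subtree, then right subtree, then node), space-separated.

1 6 13 9 18 21 20 23 16 28 27 8 30 5

Resulting structure (node: left, right):
  5: L=1, R=30
  30: L=8, R=–
  8: L=6, R=27
  27: L=16, R=28
  16: L=9, R=23
  23: L=20, R=–
  1: L=–, R=–
  20: L=18, R=21
  6: L=–, R=–
  28: L=–, R=–
  21: L=–, R=–
  18: L=–, R=–
  9: L=–, R=13
  13: L=–, R=–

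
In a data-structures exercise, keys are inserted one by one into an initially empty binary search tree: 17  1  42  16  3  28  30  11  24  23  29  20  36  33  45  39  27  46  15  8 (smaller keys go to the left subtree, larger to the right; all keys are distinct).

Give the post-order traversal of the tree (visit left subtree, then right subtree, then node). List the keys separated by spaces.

8 15 11 3 16 1 20 23 27 24 29 33 39 36 30 28 46 45 42 17

Insert 17: tree is empty, so 17 becomes the root.
Insert 1: 1 < 17 → go left. Place as left child of 17.
Insert 42: 42 > 17 → go right. Place as right child of 17.
Insert 16: 16 < 17 → go left; 16 > 1 → go right. Place as right child of 1.
Insert 3: 3 < 17 → go left; 3 > 1 → go right; 3 < 16 → go left. Place as left child of 16.
Insert 28: 28 > 17 → go right; 28 < 42 → go left. Place as left child of 42.
Insert 30: 30 > 17 → go right; 30 < 42 → go left; 30 > 28 → go right. Place as right child of 28.
Insert 11: 11 < 17 → go left; 11 > 1 → go right; 11 < 16 → go left; 11 > 3 → go right. Place as right child of 3.
Insert 24: 24 > 17 → go right; 24 < 42 → go left; 24 < 28 → go left. Place as left child of 28.
Insert 23: 23 > 17 → go right; 23 < 42 → go left; 23 < 28 → go left; 23 < 24 → go left. Place as left child of 24.
Insert 29: 29 > 17 → go right; 29 < 42 → go left; 29 > 28 → go right; 29 < 30 → go left. Place as left child of 30.
Insert 20: 20 > 17 → go right; 20 < 42 → go left; 20 < 28 → go left; 20 < 24 → go left; 20 < 23 → go left. Place as left child of 23.
Insert 36: 36 > 17 → go right; 36 < 42 → go left; 36 > 28 → go right; 36 > 30 → go right. Place as right child of 30.
Insert 33: 33 > 17 → go right; 33 < 42 → go left; 33 > 28 → go right; 33 > 30 → go right; 33 < 36 → go left. Place as left child of 36.
Insert 45: 45 > 17 → go right; 45 > 42 → go right. Place as right child of 42.
Insert 39: 39 > 17 → go right; 39 < 42 → go left; 39 > 28 → go right; 39 > 30 → go right; 39 > 36 → go right. Place as right child of 36.
Insert 27: 27 > 17 → go right; 27 < 42 → go left; 27 < 28 → go left; 27 > 24 → go right. Place as right child of 24.
Insert 46: 46 > 17 → go right; 46 > 42 → go right; 46 > 45 → go right. Place as right child of 45.
Insert 15: 15 < 17 → go left; 15 > 1 → go right; 15 < 16 → go left; 15 > 3 → go right; 15 > 11 → go right. Place as right child of 11.
Insert 8: 8 < 17 → go left; 8 > 1 → go right; 8 < 16 → go left; 8 > 3 → go right; 8 < 11 → go left. Place as left child of 11.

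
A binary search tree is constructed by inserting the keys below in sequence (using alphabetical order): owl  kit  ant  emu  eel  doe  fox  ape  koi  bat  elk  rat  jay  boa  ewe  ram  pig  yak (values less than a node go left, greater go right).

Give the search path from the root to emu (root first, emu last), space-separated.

Insert owl: tree is empty, so owl becomes the root.
Insert kit: kit < owl → go left. Place as left child of owl.
Insert ant: ant < owl → go left; ant < kit → go left. Place as left child of kit.
Insert emu: emu < owl → go left; emu < kit → go left; emu > ant → go right. Place as right child of ant.
Insert eel: eel < owl → go left; eel < kit → go left; eel > ant → go right; eel < emu → go left. Place as left child of emu.
Insert doe: doe < owl → go left; doe < kit → go left; doe > ant → go right; doe < emu → go left; doe < eel → go left. Place as left child of eel.
Insert fox: fox < owl → go left; fox < kit → go left; fox > ant → go right; fox > emu → go right. Place as right child of emu.
Insert ape: ape < owl → go left; ape < kit → go left; ape > ant → go right; ape < emu → go left; ape < eel → go left; ape < doe → go left. Place as left child of doe.
Insert koi: koi < owl → go left; koi > kit → go right. Place as right child of kit.
Insert bat: bat < owl → go left; bat < kit → go left; bat > ant → go right; bat < emu → go left; bat < eel → go left; bat < doe → go left; bat > ape → go right. Place as right child of ape.
Insert elk: elk < owl → go left; elk < kit → go left; elk > ant → go right; elk < emu → go left; elk > eel → go right. Place as right child of eel.
Insert rat: rat > owl → go right. Place as right child of owl.
Insert jay: jay < owl → go left; jay < kit → go left; jay > ant → go right; jay > emu → go right; jay > fox → go right. Place as right child of fox.
Insert boa: boa < owl → go left; boa < kit → go left; boa > ant → go right; boa < emu → go left; boa < eel → go left; boa < doe → go left; boa > ape → go right; boa > bat → go right. Place as right child of bat.
Insert ewe: ewe < owl → go left; ewe < kit → go left; ewe > ant → go right; ewe > emu → go right; ewe < fox → go left. Place as left child of fox.
Insert ram: ram > owl → go right; ram < rat → go left. Place as left child of rat.
Insert pig: pig > owl → go right; pig < rat → go left; pig < ram → go left. Place as left child of ram.
Insert yak: yak > owl → go right; yak > rat → go right. Place as right child of rat.

owl kit ant emu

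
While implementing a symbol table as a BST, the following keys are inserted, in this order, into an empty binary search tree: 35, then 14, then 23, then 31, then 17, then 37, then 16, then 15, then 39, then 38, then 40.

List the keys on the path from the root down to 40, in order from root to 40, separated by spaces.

Insert 35: tree is empty, so 35 becomes the root.
Insert 14: 14 < 35 → go left. Place as left child of 35.
Insert 23: 23 < 35 → go left; 23 > 14 → go right. Place as right child of 14.
Insert 31: 31 < 35 → go left; 31 > 14 → go right; 31 > 23 → go right. Place as right child of 23.
Insert 17: 17 < 35 → go left; 17 > 14 → go right; 17 < 23 → go left. Place as left child of 23.
Insert 37: 37 > 35 → go right. Place as right child of 35.
Insert 16: 16 < 35 → go left; 16 > 14 → go right; 16 < 23 → go left; 16 < 17 → go left. Place as left child of 17.
Insert 15: 15 < 35 → go left; 15 > 14 → go right; 15 < 23 → go left; 15 < 17 → go left; 15 < 16 → go left. Place as left child of 16.
Insert 39: 39 > 35 → go right; 39 > 37 → go right. Place as right child of 37.
Insert 38: 38 > 35 → go right; 38 > 37 → go right; 38 < 39 → go left. Place as left child of 39.
Insert 40: 40 > 35 → go right; 40 > 37 → go right; 40 > 39 → go right. Place as right child of 39.

35 37 39 40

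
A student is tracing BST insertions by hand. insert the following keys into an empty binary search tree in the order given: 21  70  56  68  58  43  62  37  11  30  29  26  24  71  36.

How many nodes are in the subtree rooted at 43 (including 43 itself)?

Insert 21: tree is empty, so 21 becomes the root.
Insert 70: 70 > 21 → go right. Place as right child of 21.
Insert 56: 56 > 21 → go right; 56 < 70 → go left. Place as left child of 70.
Insert 68: 68 > 21 → go right; 68 < 70 → go left; 68 > 56 → go right. Place as right child of 56.
Insert 58: 58 > 21 → go right; 58 < 70 → go left; 58 > 56 → go right; 58 < 68 → go left. Place as left child of 68.
Insert 43: 43 > 21 → go right; 43 < 70 → go left; 43 < 56 → go left. Place as left child of 56.
Insert 62: 62 > 21 → go right; 62 < 70 → go left; 62 > 56 → go right; 62 < 68 → go left; 62 > 58 → go right. Place as right child of 58.
Insert 37: 37 > 21 → go right; 37 < 70 → go left; 37 < 56 → go left; 37 < 43 → go left. Place as left child of 43.
Insert 11: 11 < 21 → go left. Place as left child of 21.
Insert 30: 30 > 21 → go right; 30 < 70 → go left; 30 < 56 → go left; 30 < 43 → go left; 30 < 37 → go left. Place as left child of 37.
Insert 29: 29 > 21 → go right; 29 < 70 → go left; 29 < 56 → go left; 29 < 43 → go left; 29 < 37 → go left; 29 < 30 → go left. Place as left child of 30.
Insert 26: 26 > 21 → go right; 26 < 70 → go left; 26 < 56 → go left; 26 < 43 → go left; 26 < 37 → go left; 26 < 30 → go left; 26 < 29 → go left. Place as left child of 29.
Insert 24: 24 > 21 → go right; 24 < 70 → go left; 24 < 56 → go left; 24 < 43 → go left; 24 < 37 → go left; 24 < 30 → go left; 24 < 29 → go left; 24 < 26 → go left. Place as left child of 26.
Insert 71: 71 > 21 → go right; 71 > 70 → go right. Place as right child of 70.
Insert 36: 36 > 21 → go right; 36 < 70 → go left; 36 < 56 → go left; 36 < 43 → go left; 36 < 37 → go left; 36 > 30 → go right. Place as right child of 30.

Subtree rooted at 43 contains: 43, 37, 30, 29, 26, 24, 36 — 7 nodes.

7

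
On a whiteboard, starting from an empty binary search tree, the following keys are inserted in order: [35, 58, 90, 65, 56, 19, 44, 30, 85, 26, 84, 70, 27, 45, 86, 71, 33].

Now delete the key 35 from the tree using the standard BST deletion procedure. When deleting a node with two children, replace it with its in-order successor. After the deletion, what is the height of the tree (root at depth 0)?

Resulting structure (node: left, right):
  35: L=19, R=58
  58: L=56, R=90
  90: L=65, R=–
  65: L=–, R=85
  56: L=44, R=–
  19: L=–, R=30
  44: L=–, R=45
  30: L=26, R=33
  85: L=84, R=86
  26: L=–, R=27
  84: L=70, R=–
  70: L=–, R=71
  27: L=–, R=–
  45: L=–, R=–
  86: L=–, R=–
  71: L=–, R=–
  33: L=–, R=–

Delete 35 (two children — replace with in-order successor).
After deletion, deepest node is 71 at depth 7.

7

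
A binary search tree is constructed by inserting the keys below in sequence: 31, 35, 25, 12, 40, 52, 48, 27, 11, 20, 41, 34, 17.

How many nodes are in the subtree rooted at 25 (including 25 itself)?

Insert 31: tree is empty, so 31 becomes the root.
Insert 35: 35 > 31 → go right. Place as right child of 31.
Insert 25: 25 < 31 → go left. Place as left child of 31.
Insert 12: 12 < 31 → go left; 12 < 25 → go left. Place as left child of 25.
Insert 40: 40 > 31 → go right; 40 > 35 → go right. Place as right child of 35.
Insert 52: 52 > 31 → go right; 52 > 35 → go right; 52 > 40 → go right. Place as right child of 40.
Insert 48: 48 > 31 → go right; 48 > 35 → go right; 48 > 40 → go right; 48 < 52 → go left. Place as left child of 52.
Insert 27: 27 < 31 → go left; 27 > 25 → go right. Place as right child of 25.
Insert 11: 11 < 31 → go left; 11 < 25 → go left; 11 < 12 → go left. Place as left child of 12.
Insert 20: 20 < 31 → go left; 20 < 25 → go left; 20 > 12 → go right. Place as right child of 12.
Insert 41: 41 > 31 → go right; 41 > 35 → go right; 41 > 40 → go right; 41 < 52 → go left; 41 < 48 → go left. Place as left child of 48.
Insert 34: 34 > 31 → go right; 34 < 35 → go left. Place as left child of 35.
Insert 17: 17 < 31 → go left; 17 < 25 → go left; 17 > 12 → go right; 17 < 20 → go left. Place as left child of 20.

Subtree rooted at 25 contains: 25, 12, 11, 20, 17, 27 — 6 nodes.

6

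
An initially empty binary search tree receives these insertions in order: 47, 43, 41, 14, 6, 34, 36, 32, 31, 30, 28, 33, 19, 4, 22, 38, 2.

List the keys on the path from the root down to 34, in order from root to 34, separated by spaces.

47 43 41 14 34

Insert 47: tree is empty, so 47 becomes the root.
Insert 43: 43 < 47 → go left. Place as left child of 47.
Insert 41: 41 < 47 → go left; 41 < 43 → go left. Place as left child of 43.
Insert 14: 14 < 47 → go left; 14 < 43 → go left; 14 < 41 → go left. Place as left child of 41.
Insert 6: 6 < 47 → go left; 6 < 43 → go left; 6 < 41 → go left; 6 < 14 → go left. Place as left child of 14.
Insert 34: 34 < 47 → go left; 34 < 43 → go left; 34 < 41 → go left; 34 > 14 → go right. Place as right child of 14.
Insert 36: 36 < 47 → go left; 36 < 43 → go left; 36 < 41 → go left; 36 > 14 → go right; 36 > 34 → go right. Place as right child of 34.
Insert 32: 32 < 47 → go left; 32 < 43 → go left; 32 < 41 → go left; 32 > 14 → go right; 32 < 34 → go left. Place as left child of 34.
Insert 31: 31 < 47 → go left; 31 < 43 → go left; 31 < 41 → go left; 31 > 14 → go right; 31 < 34 → go left; 31 < 32 → go left. Place as left child of 32.
Insert 30: 30 < 47 → go left; 30 < 43 → go left; 30 < 41 → go left; 30 > 14 → go right; 30 < 34 → go left; 30 < 32 → go left; 30 < 31 → go left. Place as left child of 31.
Insert 28: 28 < 47 → go left; 28 < 43 → go left; 28 < 41 → go left; 28 > 14 → go right; 28 < 34 → go left; 28 < 32 → go left; 28 < 31 → go left; 28 < 30 → go left. Place as left child of 30.
Insert 33: 33 < 47 → go left; 33 < 43 → go left; 33 < 41 → go left; 33 > 14 → go right; 33 < 34 → go left; 33 > 32 → go right. Place as right child of 32.
Insert 19: 19 < 47 → go left; 19 < 43 → go left; 19 < 41 → go left; 19 > 14 → go right; 19 < 34 → go left; 19 < 32 → go left; 19 < 31 → go left; 19 < 30 → go left; 19 < 28 → go left. Place as left child of 28.
Insert 4: 4 < 47 → go left; 4 < 43 → go left; 4 < 41 → go left; 4 < 14 → go left; 4 < 6 → go left. Place as left child of 6.
Insert 22: 22 < 47 → go left; 22 < 43 → go left; 22 < 41 → go left; 22 > 14 → go right; 22 < 34 → go left; 22 < 32 → go left; 22 < 31 → go left; 22 < 30 → go left; 22 < 28 → go left; 22 > 19 → go right. Place as right child of 19.
Insert 38: 38 < 47 → go left; 38 < 43 → go left; 38 < 41 → go left; 38 > 14 → go right; 38 > 34 → go right; 38 > 36 → go right. Place as right child of 36.
Insert 2: 2 < 47 → go left; 2 < 43 → go left; 2 < 41 → go left; 2 < 14 → go left; 2 < 6 → go left; 2 < 4 → go left. Place as left child of 4.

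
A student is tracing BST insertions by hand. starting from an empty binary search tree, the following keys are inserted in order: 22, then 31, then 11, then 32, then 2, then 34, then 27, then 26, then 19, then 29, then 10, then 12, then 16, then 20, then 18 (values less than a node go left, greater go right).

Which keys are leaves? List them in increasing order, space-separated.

Insert 22: tree is empty, so 22 becomes the root.
Insert 31: 31 > 22 → go right. Place as right child of 22.
Insert 11: 11 < 22 → go left. Place as left child of 22.
Insert 32: 32 > 22 → go right; 32 > 31 → go right. Place as right child of 31.
Insert 2: 2 < 22 → go left; 2 < 11 → go left. Place as left child of 11.
Insert 34: 34 > 22 → go right; 34 > 31 → go right; 34 > 32 → go right. Place as right child of 32.
Insert 27: 27 > 22 → go right; 27 < 31 → go left. Place as left child of 31.
Insert 26: 26 > 22 → go right; 26 < 31 → go left; 26 < 27 → go left. Place as left child of 27.
Insert 19: 19 < 22 → go left; 19 > 11 → go right. Place as right child of 11.
Insert 29: 29 > 22 → go right; 29 < 31 → go left; 29 > 27 → go right. Place as right child of 27.
Insert 10: 10 < 22 → go left; 10 < 11 → go left; 10 > 2 → go right. Place as right child of 2.
Insert 12: 12 < 22 → go left; 12 > 11 → go right; 12 < 19 → go left. Place as left child of 19.
Insert 16: 16 < 22 → go left; 16 > 11 → go right; 16 < 19 → go left; 16 > 12 → go right. Place as right child of 12.
Insert 20: 20 < 22 → go left; 20 > 11 → go right; 20 > 19 → go right. Place as right child of 19.
Insert 18: 18 < 22 → go left; 18 > 11 → go right; 18 < 19 → go left; 18 > 12 → go right; 18 > 16 → go right. Place as right child of 16.

10 18 20 26 29 34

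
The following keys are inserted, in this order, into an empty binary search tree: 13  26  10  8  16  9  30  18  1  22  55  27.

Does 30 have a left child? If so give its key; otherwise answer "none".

27

Insert 13: tree is empty, so 13 becomes the root.
Insert 26: 26 > 13 → go right. Place as right child of 13.
Insert 10: 10 < 13 → go left. Place as left child of 13.
Insert 8: 8 < 13 → go left; 8 < 10 → go left. Place as left child of 10.
Insert 16: 16 > 13 → go right; 16 < 26 → go left. Place as left child of 26.
Insert 9: 9 < 13 → go left; 9 < 10 → go left; 9 > 8 → go right. Place as right child of 8.
Insert 30: 30 > 13 → go right; 30 > 26 → go right. Place as right child of 26.
Insert 18: 18 > 13 → go right; 18 < 26 → go left; 18 > 16 → go right. Place as right child of 16.
Insert 1: 1 < 13 → go left; 1 < 10 → go left; 1 < 8 → go left. Place as left child of 8.
Insert 22: 22 > 13 → go right; 22 < 26 → go left; 22 > 16 → go right; 22 > 18 → go right. Place as right child of 18.
Insert 55: 55 > 13 → go right; 55 > 26 → go right; 55 > 30 → go right. Place as right child of 30.
Insert 27: 27 > 13 → go right; 27 > 26 → go right; 27 < 30 → go left. Place as left child of 30.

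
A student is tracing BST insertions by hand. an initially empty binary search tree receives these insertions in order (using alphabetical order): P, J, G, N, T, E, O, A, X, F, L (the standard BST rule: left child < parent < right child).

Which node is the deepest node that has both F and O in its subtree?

J

P: root
J: left child of P (depth 1)
G: left child of J (depth 2)
N: right child of J (depth 2)
T: right child of P (depth 1)
E: left child of G (depth 3)
O: right child of N (depth 3)
A: left child of E (depth 4)
X: right child of T (depth 2)
F: right child of E (depth 4)
L: left child of N (depth 3)

Path to F: P → J → G → E → F
Path to O: P → J → N → O
The paths share a prefix ending at J, then split left and right.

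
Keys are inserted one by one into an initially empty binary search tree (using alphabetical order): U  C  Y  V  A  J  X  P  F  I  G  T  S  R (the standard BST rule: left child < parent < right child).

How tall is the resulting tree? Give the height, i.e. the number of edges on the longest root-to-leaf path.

U: root
C: left child of U (depth 1)
Y: right child of U (depth 1)
V: left child of Y (depth 2)
A: left child of C (depth 2)
J: right child of C (depth 2)
X: right child of V (depth 3)
P: right child of J (depth 3)
F: left child of J (depth 3)
I: right child of F (depth 4)
G: left child of I (depth 5)
T: right child of P (depth 4)
S: left child of T (depth 5)
R: left child of S (depth 6)

The deepest node is R at depth 6.

6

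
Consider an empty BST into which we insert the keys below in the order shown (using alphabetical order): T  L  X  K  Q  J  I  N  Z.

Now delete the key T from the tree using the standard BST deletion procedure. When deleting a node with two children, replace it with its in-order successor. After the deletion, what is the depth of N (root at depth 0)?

3

Insert T: tree is empty, so T becomes the root.
Insert L: L < T → go left. Place as left child of T.
Insert X: X > T → go right. Place as right child of T.
Insert K: K < T → go left; K < L → go left. Place as left child of L.
Insert Q: Q < T → go left; Q > L → go right. Place as right child of L.
Insert J: J < T → go left; J < L → go left; J < K → go left. Place as left child of K.
Insert I: I < T → go left; I < L → go left; I < K → go left; I < J → go left. Place as left child of J.
Insert N: N < T → go left; N > L → go right; N < Q → go left. Place as left child of Q.
Insert Z: Z > T → go right; Z > X → go right. Place as right child of X.

Delete T (two children — replace with in-order successor).
After deletion, path to N: X → L → Q → N.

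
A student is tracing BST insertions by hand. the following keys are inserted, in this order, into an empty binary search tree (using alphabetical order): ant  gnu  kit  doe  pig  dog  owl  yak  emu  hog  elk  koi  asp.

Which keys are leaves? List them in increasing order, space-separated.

asp elk hog koi yak

ant: root
gnu: right child of ant (depth 1)
kit: right child of gnu (depth 2)
doe: left child of gnu (depth 2)
pig: right child of kit (depth 3)
dog: right child of doe (depth 3)
owl: left child of pig (depth 4)
yak: right child of pig (depth 4)
emu: right child of dog (depth 4)
hog: left child of kit (depth 3)
elk: left child of emu (depth 5)
koi: left child of owl (depth 5)
asp: left child of doe (depth 3)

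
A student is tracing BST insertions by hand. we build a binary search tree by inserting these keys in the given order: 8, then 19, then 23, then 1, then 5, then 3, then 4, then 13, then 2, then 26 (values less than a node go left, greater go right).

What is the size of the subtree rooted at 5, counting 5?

4

Resulting structure (node: left, right):
  8: L=1, R=19
  19: L=13, R=23
  23: L=–, R=26
  1: L=–, R=5
  5: L=3, R=–
  3: L=2, R=4
  4: L=–, R=–
  13: L=–, R=–
  2: L=–, R=–
  26: L=–, R=–

Subtree rooted at 5 contains: 5, 3, 2, 4 — 4 nodes.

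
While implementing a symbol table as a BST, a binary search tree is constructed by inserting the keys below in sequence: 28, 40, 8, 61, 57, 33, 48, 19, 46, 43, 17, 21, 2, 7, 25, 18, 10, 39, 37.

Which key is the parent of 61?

Insert 28: tree is empty, so 28 becomes the root.
Insert 40: 40 > 28 → go right. Place as right child of 28.
Insert 8: 8 < 28 → go left. Place as left child of 28.
Insert 61: 61 > 28 → go right; 61 > 40 → go right. Place as right child of 40.
Insert 57: 57 > 28 → go right; 57 > 40 → go right; 57 < 61 → go left. Place as left child of 61.
Insert 33: 33 > 28 → go right; 33 < 40 → go left. Place as left child of 40.
Insert 48: 48 > 28 → go right; 48 > 40 → go right; 48 < 61 → go left; 48 < 57 → go left. Place as left child of 57.
Insert 19: 19 < 28 → go left; 19 > 8 → go right. Place as right child of 8.
Insert 46: 46 > 28 → go right; 46 > 40 → go right; 46 < 61 → go left; 46 < 57 → go left; 46 < 48 → go left. Place as left child of 48.
Insert 43: 43 > 28 → go right; 43 > 40 → go right; 43 < 61 → go left; 43 < 57 → go left; 43 < 48 → go left; 43 < 46 → go left. Place as left child of 46.
Insert 17: 17 < 28 → go left; 17 > 8 → go right; 17 < 19 → go left. Place as left child of 19.
Insert 21: 21 < 28 → go left; 21 > 8 → go right; 21 > 19 → go right. Place as right child of 19.
Insert 2: 2 < 28 → go left; 2 < 8 → go left. Place as left child of 8.
Insert 7: 7 < 28 → go left; 7 < 8 → go left; 7 > 2 → go right. Place as right child of 2.
Insert 25: 25 < 28 → go left; 25 > 8 → go right; 25 > 19 → go right; 25 > 21 → go right. Place as right child of 21.
Insert 18: 18 < 28 → go left; 18 > 8 → go right; 18 < 19 → go left; 18 > 17 → go right. Place as right child of 17.
Insert 10: 10 < 28 → go left; 10 > 8 → go right; 10 < 19 → go left; 10 < 17 → go left. Place as left child of 17.
Insert 39: 39 > 28 → go right; 39 < 40 → go left; 39 > 33 → go right. Place as right child of 33.
Insert 37: 37 > 28 → go right; 37 < 40 → go left; 37 > 33 → go right; 37 < 39 → go left. Place as left child of 39.

40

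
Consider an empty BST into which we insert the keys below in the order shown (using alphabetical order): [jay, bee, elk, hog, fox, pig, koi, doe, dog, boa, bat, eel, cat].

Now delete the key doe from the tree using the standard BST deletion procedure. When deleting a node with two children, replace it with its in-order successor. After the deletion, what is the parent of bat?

bee

jay: root
bee: left child of jay (depth 1)
elk: right child of bee (depth 2)
hog: right child of elk (depth 3)
fox: left child of hog (depth 4)
pig: right child of jay (depth 1)
koi: left child of pig (depth 2)
doe: left child of elk (depth 3)
dog: right child of doe (depth 4)
boa: left child of doe (depth 4)
bat: left child of bee (depth 2)
eel: right child of dog (depth 5)
cat: right child of boa (depth 5)

Delete doe (two children — replace with in-order successor).
After deletion, bat's parent is bee.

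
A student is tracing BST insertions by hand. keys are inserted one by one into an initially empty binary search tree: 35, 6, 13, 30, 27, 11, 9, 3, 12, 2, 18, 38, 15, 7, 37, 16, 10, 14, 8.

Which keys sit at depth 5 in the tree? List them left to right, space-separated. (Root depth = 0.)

7 10 18

Insert 35: tree is empty, so 35 becomes the root.
Insert 6: 6 < 35 → go left. Place as left child of 35.
Insert 13: 13 < 35 → go left; 13 > 6 → go right. Place as right child of 6.
Insert 30: 30 < 35 → go left; 30 > 6 → go right; 30 > 13 → go right. Place as right child of 13.
Insert 27: 27 < 35 → go left; 27 > 6 → go right; 27 > 13 → go right; 27 < 30 → go left. Place as left child of 30.
Insert 11: 11 < 35 → go left; 11 > 6 → go right; 11 < 13 → go left. Place as left child of 13.
Insert 9: 9 < 35 → go left; 9 > 6 → go right; 9 < 13 → go left; 9 < 11 → go left. Place as left child of 11.
Insert 3: 3 < 35 → go left; 3 < 6 → go left. Place as left child of 6.
Insert 12: 12 < 35 → go left; 12 > 6 → go right; 12 < 13 → go left; 12 > 11 → go right. Place as right child of 11.
Insert 2: 2 < 35 → go left; 2 < 6 → go left; 2 < 3 → go left. Place as left child of 3.
Insert 18: 18 < 35 → go left; 18 > 6 → go right; 18 > 13 → go right; 18 < 30 → go left; 18 < 27 → go left. Place as left child of 27.
Insert 38: 38 > 35 → go right. Place as right child of 35.
Insert 15: 15 < 35 → go left; 15 > 6 → go right; 15 > 13 → go right; 15 < 30 → go left; 15 < 27 → go left; 15 < 18 → go left. Place as left child of 18.
Insert 7: 7 < 35 → go left; 7 > 6 → go right; 7 < 13 → go left; 7 < 11 → go left; 7 < 9 → go left. Place as left child of 9.
Insert 37: 37 > 35 → go right; 37 < 38 → go left. Place as left child of 38.
Insert 16: 16 < 35 → go left; 16 > 6 → go right; 16 > 13 → go right; 16 < 30 → go left; 16 < 27 → go left; 16 < 18 → go left; 16 > 15 → go right. Place as right child of 15.
Insert 10: 10 < 35 → go left; 10 > 6 → go right; 10 < 13 → go left; 10 < 11 → go left; 10 > 9 → go right. Place as right child of 9.
Insert 14: 14 < 35 → go left; 14 > 6 → go right; 14 > 13 → go right; 14 < 30 → go left; 14 < 27 → go left; 14 < 18 → go left; 14 < 15 → go left. Place as left child of 15.
Insert 8: 8 < 35 → go left; 8 > 6 → go right; 8 < 13 → go left; 8 < 11 → go left; 8 < 9 → go left; 8 > 7 → go right. Place as right child of 7.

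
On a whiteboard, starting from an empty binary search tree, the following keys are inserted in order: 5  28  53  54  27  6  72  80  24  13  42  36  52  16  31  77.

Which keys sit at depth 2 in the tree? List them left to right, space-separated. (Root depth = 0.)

Insert 5: tree is empty, so 5 becomes the root.
Insert 28: 28 > 5 → go right. Place as right child of 5.
Insert 53: 53 > 5 → go right; 53 > 28 → go right. Place as right child of 28.
Insert 54: 54 > 5 → go right; 54 > 28 → go right; 54 > 53 → go right. Place as right child of 53.
Insert 27: 27 > 5 → go right; 27 < 28 → go left. Place as left child of 28.
Insert 6: 6 > 5 → go right; 6 < 28 → go left; 6 < 27 → go left. Place as left child of 27.
Insert 72: 72 > 5 → go right; 72 > 28 → go right; 72 > 53 → go right; 72 > 54 → go right. Place as right child of 54.
Insert 80: 80 > 5 → go right; 80 > 28 → go right; 80 > 53 → go right; 80 > 54 → go right; 80 > 72 → go right. Place as right child of 72.
Insert 24: 24 > 5 → go right; 24 < 28 → go left; 24 < 27 → go left; 24 > 6 → go right. Place as right child of 6.
Insert 13: 13 > 5 → go right; 13 < 28 → go left; 13 < 27 → go left; 13 > 6 → go right; 13 < 24 → go left. Place as left child of 24.
Insert 42: 42 > 5 → go right; 42 > 28 → go right; 42 < 53 → go left. Place as left child of 53.
Insert 36: 36 > 5 → go right; 36 > 28 → go right; 36 < 53 → go left; 36 < 42 → go left. Place as left child of 42.
Insert 52: 52 > 5 → go right; 52 > 28 → go right; 52 < 53 → go left; 52 > 42 → go right. Place as right child of 42.
Insert 16: 16 > 5 → go right; 16 < 28 → go left; 16 < 27 → go left; 16 > 6 → go right; 16 < 24 → go left; 16 > 13 → go right. Place as right child of 13.
Insert 31: 31 > 5 → go right; 31 > 28 → go right; 31 < 53 → go left; 31 < 42 → go left; 31 < 36 → go left. Place as left child of 36.
Insert 77: 77 > 5 → go right; 77 > 28 → go right; 77 > 53 → go right; 77 > 54 → go right; 77 > 72 → go right; 77 < 80 → go left. Place as left child of 80.

27 53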